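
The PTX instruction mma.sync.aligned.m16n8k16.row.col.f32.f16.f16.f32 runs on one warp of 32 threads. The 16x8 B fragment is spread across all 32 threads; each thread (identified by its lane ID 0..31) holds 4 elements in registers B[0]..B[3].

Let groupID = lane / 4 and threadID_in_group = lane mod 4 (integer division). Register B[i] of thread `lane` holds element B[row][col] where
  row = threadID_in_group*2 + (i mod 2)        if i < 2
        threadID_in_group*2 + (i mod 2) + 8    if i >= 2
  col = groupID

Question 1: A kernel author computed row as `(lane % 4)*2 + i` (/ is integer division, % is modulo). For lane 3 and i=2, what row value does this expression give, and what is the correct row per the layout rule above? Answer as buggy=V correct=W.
`(lane % 4)*2 + i`[3,2]⇒8
3: gr=0,th=3
[2] (3*2+0+8,0) = (14,0)
row: 8 vs 14

buggy=8 correct=14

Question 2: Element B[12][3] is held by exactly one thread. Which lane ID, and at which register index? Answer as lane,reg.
14,2

c: 3->gid=3  r: 12->r8=1,tid=2,i&1=0
L=3*4+2=14  i=1*2+0=2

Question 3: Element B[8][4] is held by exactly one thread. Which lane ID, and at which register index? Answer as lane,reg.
16,2

c: 4->gid=4  r: 8->r8=1,tid=0,i&1=0
L=4*4+0=16  i=1*2+0=2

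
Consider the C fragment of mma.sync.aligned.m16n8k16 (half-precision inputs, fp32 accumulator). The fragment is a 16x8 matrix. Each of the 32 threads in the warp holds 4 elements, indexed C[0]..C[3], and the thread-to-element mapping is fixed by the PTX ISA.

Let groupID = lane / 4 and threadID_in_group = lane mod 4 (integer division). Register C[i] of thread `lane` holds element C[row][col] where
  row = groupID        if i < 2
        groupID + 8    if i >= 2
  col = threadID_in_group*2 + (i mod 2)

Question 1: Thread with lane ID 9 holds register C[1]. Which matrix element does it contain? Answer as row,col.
L=9=>grp=9>>2=2, tig=9&3=1
[1]=>row 2+0=2  col 1·2+1=3

2,3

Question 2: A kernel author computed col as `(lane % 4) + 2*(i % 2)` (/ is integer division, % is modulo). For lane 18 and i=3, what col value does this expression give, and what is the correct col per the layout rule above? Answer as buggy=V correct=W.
`(lane % 4) + 2*(i % 2)`[18,3]=>4
lane 18: grp=4 (18/4), tig=2 (18%4)
i=3: r=4+8=12, c=2*2+1=5
col: 4 vs 5

buggy=4 correct=5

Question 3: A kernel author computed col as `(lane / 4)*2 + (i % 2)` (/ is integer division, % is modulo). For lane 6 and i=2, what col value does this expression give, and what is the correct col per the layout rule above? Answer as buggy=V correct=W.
buggy=2 correct=4

`(lane / 4)*2 + (i % 2)`[6,2]=>2
6: grp=1,tig=2
[2] (1+8,2*2+0) = (9,4)
col: 2 vs 4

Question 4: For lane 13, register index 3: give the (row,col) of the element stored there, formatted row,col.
11,3

lane 13->13/4=3, 13 mod 4=1
i=3  r:3+8->11  c:2·1+1->3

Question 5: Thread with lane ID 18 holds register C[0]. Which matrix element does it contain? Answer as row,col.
L=18→G=18>>2=4, T=18&3=2
[0]→row 4+0=4  col 2·2+0=4

4,4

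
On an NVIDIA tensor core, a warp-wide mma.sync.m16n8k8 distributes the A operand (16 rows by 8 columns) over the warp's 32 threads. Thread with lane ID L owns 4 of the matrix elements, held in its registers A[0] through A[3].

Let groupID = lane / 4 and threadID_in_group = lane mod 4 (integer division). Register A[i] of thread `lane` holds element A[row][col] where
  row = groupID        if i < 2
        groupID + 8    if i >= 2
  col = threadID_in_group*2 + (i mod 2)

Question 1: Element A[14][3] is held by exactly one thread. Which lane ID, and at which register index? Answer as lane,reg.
25,3

r=14->g=6,rb=1  c=3->t=1,b0=1
L=6*4+1=25  i=1*2+1=3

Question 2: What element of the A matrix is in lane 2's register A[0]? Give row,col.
lane 2: gr=0 (2/4), th=2 (2%4)
i=0: r=0+0=0, c=2*2+0=4

0,4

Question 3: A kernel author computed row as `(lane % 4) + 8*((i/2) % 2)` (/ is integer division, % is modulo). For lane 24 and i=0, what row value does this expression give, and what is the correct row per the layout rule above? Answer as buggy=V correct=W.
buggy=0 correct=6

`(lane % 4) + 8*((i/2) % 2)`[24,0]->0
lane 24: g=6 (24/4), t=0 (24%4)
i=0: r=6+0=6, c=0*2+0=0
row: 0 vs 6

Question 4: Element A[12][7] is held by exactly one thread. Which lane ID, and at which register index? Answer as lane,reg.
19,3

r: 12->gid=4,r8=1  c: 7->tid=3,i&1=1
L=4*4+3=19  i=1*2+1=3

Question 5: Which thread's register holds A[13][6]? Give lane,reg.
23,2

r:13=>grp=5,rB=1  c:6=>tig=3,lo=0
L=5*4+3=23  i=1*2+0=2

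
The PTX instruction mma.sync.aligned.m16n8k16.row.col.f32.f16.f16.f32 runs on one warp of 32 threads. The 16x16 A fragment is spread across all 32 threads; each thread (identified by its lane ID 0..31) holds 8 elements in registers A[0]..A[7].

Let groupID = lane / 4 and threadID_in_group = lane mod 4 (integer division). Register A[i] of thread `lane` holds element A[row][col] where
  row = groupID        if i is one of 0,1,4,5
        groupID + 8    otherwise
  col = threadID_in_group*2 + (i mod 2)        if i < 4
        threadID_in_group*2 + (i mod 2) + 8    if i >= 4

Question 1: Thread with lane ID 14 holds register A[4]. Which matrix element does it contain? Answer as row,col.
3,12

lane 14: grp=3 (14/4), tig=2 (14%4)
i=4: r=3+0=3, c=2*2+0+8=12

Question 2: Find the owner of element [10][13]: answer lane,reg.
10,7

r=10->g=2,rb=1  c=13->cb=1,t=2,b0=1
L=2*4+2=10  i=1*4+1*2+1=7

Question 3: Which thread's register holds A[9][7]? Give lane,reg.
r:9=>grp=1,rB=1  c:7=>cB=0,tig=3,lo=1
L=1*4+3=7  i=0*4+1*2+1=3

7,3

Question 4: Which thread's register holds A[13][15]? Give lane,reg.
23,7

r=13→G=5,rhi=1  c=15→chi=1,T=3,p=1
L=5*4+3=23  i=1*4+1*2+1=7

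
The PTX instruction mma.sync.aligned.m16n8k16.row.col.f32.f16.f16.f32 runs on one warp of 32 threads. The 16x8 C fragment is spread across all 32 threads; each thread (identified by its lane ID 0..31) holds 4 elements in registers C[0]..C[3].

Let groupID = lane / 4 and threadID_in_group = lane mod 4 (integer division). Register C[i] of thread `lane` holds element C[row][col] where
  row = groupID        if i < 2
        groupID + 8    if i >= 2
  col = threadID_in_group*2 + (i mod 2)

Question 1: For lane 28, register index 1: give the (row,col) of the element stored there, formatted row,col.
lane 28→28/4=7, 28 mod 4=0
i=1  r:7+0→7  c:2·0+1→1

7,1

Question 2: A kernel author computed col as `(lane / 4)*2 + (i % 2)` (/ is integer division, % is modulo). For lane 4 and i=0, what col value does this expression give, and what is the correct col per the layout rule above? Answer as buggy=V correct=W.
`(lane / 4)*2 + (i % 2)`[4,0]->2
lane 4: gid=1 (4/4), tid=0 (4%4)
i=0: r=1+0=1, c=0*2+0=0
col: 2 vs 0

buggy=2 correct=0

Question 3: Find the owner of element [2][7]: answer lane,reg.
r=2⇒gr=2,Rb=0  c=7⇒th=3,odd=1
L=2*4+3=11  i=0*2+1=1

11,1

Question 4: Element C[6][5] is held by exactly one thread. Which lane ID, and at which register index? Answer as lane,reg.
26,1

r:6=>grp=6,rB=0  c:5=>tig=2,lo=1
L=6*4+2=26  i=0*2+1=1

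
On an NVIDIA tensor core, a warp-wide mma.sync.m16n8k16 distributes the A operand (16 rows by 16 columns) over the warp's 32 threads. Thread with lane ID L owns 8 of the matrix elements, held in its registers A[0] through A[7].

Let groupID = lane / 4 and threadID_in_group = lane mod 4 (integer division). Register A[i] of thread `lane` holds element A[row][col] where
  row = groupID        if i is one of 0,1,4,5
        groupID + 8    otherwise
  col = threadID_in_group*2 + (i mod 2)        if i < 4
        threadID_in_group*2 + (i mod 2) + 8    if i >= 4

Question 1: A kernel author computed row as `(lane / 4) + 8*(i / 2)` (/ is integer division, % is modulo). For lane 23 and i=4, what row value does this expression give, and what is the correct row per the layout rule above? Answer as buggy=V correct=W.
`(lane / 4) + 8*(i / 2)`[23,4]→21
L=23→G=23>>2=5, T=23&3=3
[4]→row 5+0=5  col 3·2+0+8=14
row: 21 vs 5

buggy=21 correct=5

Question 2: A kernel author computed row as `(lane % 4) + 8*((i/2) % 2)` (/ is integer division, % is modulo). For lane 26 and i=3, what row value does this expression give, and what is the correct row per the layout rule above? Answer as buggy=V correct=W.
buggy=10 correct=14

`(lane % 4) + 8*((i/2) % 2)`[26,3]→10
26: G=6,T=2
[3] (6+8,2*2+1+0) = (14,5)
row: 10 vs 14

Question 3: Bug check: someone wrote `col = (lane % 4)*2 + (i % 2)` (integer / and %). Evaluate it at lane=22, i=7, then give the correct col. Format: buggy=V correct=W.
`(lane % 4)*2 + (i % 2)`[22,7]->5
L=22->g=22>>2=5, t=22&3=2
[7]->row 5+8=13  col 2·2+1+8=13
col: 5 vs 13

buggy=5 correct=13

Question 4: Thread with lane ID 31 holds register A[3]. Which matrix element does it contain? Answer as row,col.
L=31->gid=31>>2=7, tid=31&3=3
[3]->row 7+8=15  col 3·2+1+0=7

15,7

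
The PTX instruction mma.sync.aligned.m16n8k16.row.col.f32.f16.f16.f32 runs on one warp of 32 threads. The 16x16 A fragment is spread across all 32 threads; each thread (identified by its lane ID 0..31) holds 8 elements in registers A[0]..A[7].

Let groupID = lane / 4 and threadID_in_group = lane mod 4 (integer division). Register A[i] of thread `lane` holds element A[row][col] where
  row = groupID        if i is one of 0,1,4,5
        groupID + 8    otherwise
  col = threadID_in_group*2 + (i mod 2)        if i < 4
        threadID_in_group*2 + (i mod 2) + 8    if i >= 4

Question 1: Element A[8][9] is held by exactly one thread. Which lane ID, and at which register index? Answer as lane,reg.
0,7

r=8→G=0,rhi=1  c=9→chi=1,T=0,p=1
L=0*4+0=0  i=1*4+1*2+1=7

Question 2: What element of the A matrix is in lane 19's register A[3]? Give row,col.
lane 19: gr=4 (19/4), th=3 (19%4)
i=3: r=4+8=12, c=3*2+1+0=7

12,7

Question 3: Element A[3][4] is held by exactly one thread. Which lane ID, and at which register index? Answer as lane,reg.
14,0

r:3=>grp=3,rB=0  c:4=>cB=0,tig=2,lo=0
L=3*4+2=14  i=0*4+0*2+0=0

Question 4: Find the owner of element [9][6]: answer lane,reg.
r=9->g=1,rb=1  c=6->cb=0,t=3,b0=0
L=1*4+3=7  i=0*4+1*2+0=2

7,2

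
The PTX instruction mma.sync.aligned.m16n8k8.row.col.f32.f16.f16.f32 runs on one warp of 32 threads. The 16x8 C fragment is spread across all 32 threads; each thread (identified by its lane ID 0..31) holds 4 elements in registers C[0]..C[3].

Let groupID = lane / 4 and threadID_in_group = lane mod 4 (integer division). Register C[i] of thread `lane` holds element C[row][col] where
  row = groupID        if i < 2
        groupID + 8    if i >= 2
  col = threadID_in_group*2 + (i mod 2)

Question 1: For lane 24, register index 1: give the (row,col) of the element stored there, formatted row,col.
6,1

24: gr=6,th=0
[1] (6+0,0*2+1) = (6,1)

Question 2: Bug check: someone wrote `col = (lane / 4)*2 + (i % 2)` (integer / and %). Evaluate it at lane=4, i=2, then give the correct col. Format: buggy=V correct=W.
buggy=2 correct=0

`(lane / 4)*2 + (i % 2)`[4,2]→2
lane 4: G=1 (4/4), T=0 (4%4)
i=2: r=1+8=9, c=0*2+0=0
col: 2 vs 0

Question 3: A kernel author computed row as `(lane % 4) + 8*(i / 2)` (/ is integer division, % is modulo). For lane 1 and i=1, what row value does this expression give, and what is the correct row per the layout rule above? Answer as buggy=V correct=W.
`(lane % 4) + 8*(i / 2)`[1,1]⇒1
lane 1⇒1/4=0, 1 mod 4=1
i=1  r:0+0⇒0  c:2·1+1⇒3
row: 1 vs 0

buggy=1 correct=0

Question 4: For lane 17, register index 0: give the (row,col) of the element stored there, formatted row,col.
4,2

L=17→G=17>>2=4, T=17&3=1
[0]→row 4+0=4  col 1·2+0=2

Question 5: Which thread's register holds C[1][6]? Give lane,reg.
r:1=>grp=1,rB=0  c:6=>tig=3,lo=0
L=1*4+3=7  i=0*2+0=0

7,0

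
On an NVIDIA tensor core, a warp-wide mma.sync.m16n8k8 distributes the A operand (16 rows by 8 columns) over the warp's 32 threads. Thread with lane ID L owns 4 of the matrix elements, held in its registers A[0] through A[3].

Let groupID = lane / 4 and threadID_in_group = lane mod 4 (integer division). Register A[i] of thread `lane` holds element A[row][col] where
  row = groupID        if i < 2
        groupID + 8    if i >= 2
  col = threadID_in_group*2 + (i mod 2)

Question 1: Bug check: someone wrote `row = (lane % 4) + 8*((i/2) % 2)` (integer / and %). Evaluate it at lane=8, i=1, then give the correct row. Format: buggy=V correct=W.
`(lane % 4) + 8*((i/2) % 2)`[8,1]->0
lane 8: gid=2 (8/4), tid=0 (8%4)
i=1: r=2+0=2, c=0*2+1=1
row: 0 vs 2

buggy=0 correct=2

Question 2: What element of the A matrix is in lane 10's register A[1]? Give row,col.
2,5

lane 10: gid=2 (10/4), tid=2 (10%4)
i=1: r=2+0=2, c=2*2+1=5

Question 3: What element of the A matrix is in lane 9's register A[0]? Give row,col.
2,2

lane 9: gr=2 (9/4), th=1 (9%4)
i=0: r=2+0=2, c=1*2+0=2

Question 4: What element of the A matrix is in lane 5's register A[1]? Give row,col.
L=5⇒gr=5>>2=1, th=5&3=1
[1]⇒row 1+0=1  col 1·2+1=3

1,3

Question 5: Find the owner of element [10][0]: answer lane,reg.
8,2

r=10→G=2,rhi=1  c=0→T=0,p=0
L=2*4+0=8  i=1*2+0=2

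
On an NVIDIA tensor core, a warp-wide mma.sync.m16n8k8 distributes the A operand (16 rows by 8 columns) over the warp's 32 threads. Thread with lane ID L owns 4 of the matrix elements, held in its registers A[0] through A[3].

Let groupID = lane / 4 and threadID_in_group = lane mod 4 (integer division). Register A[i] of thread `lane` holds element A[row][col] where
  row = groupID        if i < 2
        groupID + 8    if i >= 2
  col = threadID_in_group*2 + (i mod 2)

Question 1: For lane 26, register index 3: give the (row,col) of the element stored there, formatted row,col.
lane 26: grp=6 (26/4), tig=2 (26%4)
i=3: r=6+8=14, c=2*2+1=5

14,5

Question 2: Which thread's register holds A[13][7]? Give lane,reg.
23,3

r=13→G=5,rhi=1  c=7→T=3,p=1
L=5*4+3=23  i=1*2+1=3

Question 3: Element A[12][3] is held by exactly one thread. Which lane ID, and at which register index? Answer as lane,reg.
r=12⇒gr=4,Rb=1  c=3⇒th=1,odd=1
L=4*4+1=17  i=1*2+1=3

17,3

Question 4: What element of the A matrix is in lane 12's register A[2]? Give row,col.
11,0

lane 12=>12/4=3, 12 mod 4=0
i=2  r:3+8=>11  c:2·0+0=>0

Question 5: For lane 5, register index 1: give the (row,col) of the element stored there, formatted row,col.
lane 5⇒5/4=1, 5 mod 4=1
i=1  r:1+0⇒1  c:2·1+1⇒3

1,3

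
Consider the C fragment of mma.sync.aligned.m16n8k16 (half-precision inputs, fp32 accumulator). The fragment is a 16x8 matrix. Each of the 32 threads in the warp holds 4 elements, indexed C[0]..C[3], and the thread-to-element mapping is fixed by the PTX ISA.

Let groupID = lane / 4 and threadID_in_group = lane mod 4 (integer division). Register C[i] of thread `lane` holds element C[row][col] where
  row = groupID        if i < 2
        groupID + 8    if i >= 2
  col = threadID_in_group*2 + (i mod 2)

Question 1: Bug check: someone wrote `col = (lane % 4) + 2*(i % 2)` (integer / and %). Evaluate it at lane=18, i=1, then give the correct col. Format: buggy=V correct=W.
`(lane % 4) + 2*(i % 2)`[18,1]⇒4
18: gr=4,th=2
[1] (4+0,2*2+1) = (4,5)
col: 4 vs 5

buggy=4 correct=5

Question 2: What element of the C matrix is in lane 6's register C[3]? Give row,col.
6: grp=1,tig=2
[3] (1+8,2*2+1) = (9,5)

9,5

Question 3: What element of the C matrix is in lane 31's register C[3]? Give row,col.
15,7

lane 31: gid=7 (31/4), tid=3 (31%4)
i=3: r=7+8=15, c=3*2+1=7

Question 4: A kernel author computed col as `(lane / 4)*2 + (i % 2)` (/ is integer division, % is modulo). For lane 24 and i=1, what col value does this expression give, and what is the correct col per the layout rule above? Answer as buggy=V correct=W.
buggy=13 correct=1

`(lane / 4)*2 + (i % 2)`[24,1]->13
24: gid=6,tid=0
[1] (6+0,0*2+1) = (6,1)
col: 13 vs 1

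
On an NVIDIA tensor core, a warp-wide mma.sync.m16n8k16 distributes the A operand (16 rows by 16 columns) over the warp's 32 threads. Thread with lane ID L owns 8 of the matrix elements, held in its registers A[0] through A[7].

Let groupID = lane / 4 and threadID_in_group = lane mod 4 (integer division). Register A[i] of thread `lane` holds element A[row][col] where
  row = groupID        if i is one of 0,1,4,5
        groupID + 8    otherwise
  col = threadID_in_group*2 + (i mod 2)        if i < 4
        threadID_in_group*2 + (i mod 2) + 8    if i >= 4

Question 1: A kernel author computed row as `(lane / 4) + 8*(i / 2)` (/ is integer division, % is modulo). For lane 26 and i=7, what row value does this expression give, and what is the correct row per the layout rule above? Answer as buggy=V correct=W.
buggy=30 correct=14

`(lane / 4) + 8*(i / 2)`[26,7]→30
L=26→G=26>>2=6, T=26&3=2
[7]→row 6+8=14  col 2·2+1+8=13
row: 30 vs 14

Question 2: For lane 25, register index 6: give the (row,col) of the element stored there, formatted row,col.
lane 25: grp=6 (25/4), tig=1 (25%4)
i=6: r=6+8=14, c=1*2+0+8=10

14,10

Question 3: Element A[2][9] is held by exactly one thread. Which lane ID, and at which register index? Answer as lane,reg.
r: 2->gid=2,r8=0  c: 9->c8=1,tid=0,i&1=1
L=2*4+0=8  i=1*4+0*2+1=5

8,5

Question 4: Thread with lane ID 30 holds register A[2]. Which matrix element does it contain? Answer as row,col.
lane 30: g=7 (30/4), t=2 (30%4)
i=2: r=7+8=15, c=2*2+0+0=4

15,4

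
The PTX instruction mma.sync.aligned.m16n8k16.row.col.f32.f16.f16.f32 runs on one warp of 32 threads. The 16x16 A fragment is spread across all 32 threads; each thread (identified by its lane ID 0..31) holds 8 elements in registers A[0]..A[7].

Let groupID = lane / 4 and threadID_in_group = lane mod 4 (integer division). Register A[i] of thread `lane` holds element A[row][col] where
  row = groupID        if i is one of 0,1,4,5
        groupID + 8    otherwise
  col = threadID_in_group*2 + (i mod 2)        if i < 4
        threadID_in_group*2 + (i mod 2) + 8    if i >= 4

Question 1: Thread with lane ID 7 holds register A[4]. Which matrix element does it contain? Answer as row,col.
L=7->g=7>>2=1, t=7&3=3
[4]->row 1+0=1  col 3·2+0+8=14

1,14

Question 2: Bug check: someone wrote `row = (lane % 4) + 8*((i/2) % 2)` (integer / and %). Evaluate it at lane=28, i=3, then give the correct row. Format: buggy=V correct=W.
buggy=8 correct=15

`(lane % 4) + 8*((i/2) % 2)`[28,3]→8
lane 28: G=7 (28/4), T=0 (28%4)
i=3: r=7+8=15, c=0*2+1+0=1
row: 8 vs 15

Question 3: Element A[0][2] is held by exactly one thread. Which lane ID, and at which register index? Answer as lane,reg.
1,0

r=0->g=0,rb=0  c=2->cb=0,t=1,b0=0
L=0*4+1=1  i=0*4+0*2+0=0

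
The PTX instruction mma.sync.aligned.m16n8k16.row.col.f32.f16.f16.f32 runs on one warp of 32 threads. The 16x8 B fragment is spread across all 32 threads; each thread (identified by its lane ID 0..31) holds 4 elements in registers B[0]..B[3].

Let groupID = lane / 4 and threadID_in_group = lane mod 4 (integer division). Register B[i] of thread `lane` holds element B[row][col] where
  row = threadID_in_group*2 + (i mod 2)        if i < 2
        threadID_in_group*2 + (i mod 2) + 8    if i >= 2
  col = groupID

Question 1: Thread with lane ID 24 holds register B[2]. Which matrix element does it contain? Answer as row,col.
24: gid=6,tid=0
[2] (0*2+0+8,6) = (8,6)

8,6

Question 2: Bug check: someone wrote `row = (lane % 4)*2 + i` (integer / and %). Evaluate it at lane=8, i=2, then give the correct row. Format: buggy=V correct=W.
`(lane % 4)*2 + i`[8,2]=>2
L=8=>grp=8>>2=2, tig=8&3=0
[2]=>row 0·2+0+8=8  col grp=2
row: 2 vs 8

buggy=2 correct=8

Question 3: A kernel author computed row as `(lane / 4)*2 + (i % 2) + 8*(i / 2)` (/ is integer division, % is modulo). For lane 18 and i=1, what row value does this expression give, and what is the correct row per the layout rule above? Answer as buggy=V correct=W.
`(lane / 4)*2 + (i % 2) + 8*(i / 2)`[18,1]⇒9
L=18⇒gr=18>>2=4, th=18&3=2
[1]⇒row 2·2+1+0=5  col gr=4
row: 9 vs 5

buggy=9 correct=5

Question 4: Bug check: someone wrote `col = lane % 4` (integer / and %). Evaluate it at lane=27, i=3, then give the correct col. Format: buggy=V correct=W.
buggy=3 correct=6

`lane % 4`[27,3]→3
lane 27: G=6 (27/4), T=3 (27%4)
i=3: r=3*2+1+8=15, c=G=6
col: 3 vs 6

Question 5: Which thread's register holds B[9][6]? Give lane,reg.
24,3

c:6=>grp=6  r:9=>rB=1,tig=0,lo=1
L=6*4+0=24  i=1*2+1=3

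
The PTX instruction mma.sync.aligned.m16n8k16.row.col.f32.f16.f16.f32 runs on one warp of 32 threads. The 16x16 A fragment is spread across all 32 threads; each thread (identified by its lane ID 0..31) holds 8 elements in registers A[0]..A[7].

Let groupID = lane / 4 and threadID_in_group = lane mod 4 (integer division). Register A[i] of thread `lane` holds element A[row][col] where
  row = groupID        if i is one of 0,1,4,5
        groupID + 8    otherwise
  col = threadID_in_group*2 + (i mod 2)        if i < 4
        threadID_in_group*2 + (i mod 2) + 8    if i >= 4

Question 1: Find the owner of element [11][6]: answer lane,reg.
r: 11->gid=3,r8=1  c: 6->c8=0,tid=3,i&1=0
L=3*4+3=15  i=0*4+1*2+0=2

15,2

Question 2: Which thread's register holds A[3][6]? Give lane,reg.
15,0

r: 3->gid=3,r8=0  c: 6->c8=0,tid=3,i&1=0
L=3*4+3=15  i=0*4+0*2+0=0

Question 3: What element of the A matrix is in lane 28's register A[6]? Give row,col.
L=28->g=28>>2=7, t=28&3=0
[6]->row 7+8=15  col 0·2+0+8=8

15,8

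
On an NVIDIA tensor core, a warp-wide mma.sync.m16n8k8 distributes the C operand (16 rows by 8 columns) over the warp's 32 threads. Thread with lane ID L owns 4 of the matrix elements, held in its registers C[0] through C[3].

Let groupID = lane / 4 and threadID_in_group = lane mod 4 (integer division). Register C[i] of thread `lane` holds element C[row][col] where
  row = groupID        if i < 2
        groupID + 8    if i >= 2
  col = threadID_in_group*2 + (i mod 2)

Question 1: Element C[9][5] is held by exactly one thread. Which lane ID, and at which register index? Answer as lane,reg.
r=9→G=1,rhi=1  c=5→T=2,p=1
L=1*4+2=6  i=1*2+1=3

6,3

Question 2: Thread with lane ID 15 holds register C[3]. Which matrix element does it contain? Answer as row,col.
11,7

lane 15: G=3 (15/4), T=3 (15%4)
i=3: r=3+8=11, c=3*2+1=7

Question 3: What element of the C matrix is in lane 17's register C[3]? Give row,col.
12,3

L=17→G=17>>2=4, T=17&3=1
[3]→row 4+8=12  col 1·2+1=3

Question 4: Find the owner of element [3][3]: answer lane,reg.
r: 3->gid=3,r8=0  c: 3->tid=1,i&1=1
L=3*4+1=13  i=0*2+1=1

13,1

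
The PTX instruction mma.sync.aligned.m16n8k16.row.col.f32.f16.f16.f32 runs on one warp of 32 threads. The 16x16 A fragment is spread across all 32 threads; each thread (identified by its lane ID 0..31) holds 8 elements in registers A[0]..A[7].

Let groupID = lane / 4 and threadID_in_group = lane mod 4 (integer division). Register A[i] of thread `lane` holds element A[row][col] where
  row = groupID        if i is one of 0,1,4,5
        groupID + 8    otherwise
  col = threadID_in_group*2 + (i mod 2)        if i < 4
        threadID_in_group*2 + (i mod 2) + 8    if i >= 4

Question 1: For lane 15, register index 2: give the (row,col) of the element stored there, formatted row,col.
11,6

L=15->g=15>>2=3, t=15&3=3
[2]->row 3+8=11  col 3·2+0+0=6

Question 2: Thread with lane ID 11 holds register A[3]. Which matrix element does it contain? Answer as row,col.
lane 11->11/4=2, 11 mod 4=3
i=3  r:2+8->10  c:2·3+1+0->7

10,7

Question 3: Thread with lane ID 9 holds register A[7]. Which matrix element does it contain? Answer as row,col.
lane 9⇒9/4=2, 9 mod 4=1
i=7  r:2+8⇒10  c:2·1+1+8⇒11

10,11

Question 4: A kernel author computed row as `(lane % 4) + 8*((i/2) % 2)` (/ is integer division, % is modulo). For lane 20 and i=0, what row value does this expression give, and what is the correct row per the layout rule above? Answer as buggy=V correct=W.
buggy=0 correct=5

`(lane % 4) + 8*((i/2) % 2)`[20,0]⇒0
lane 20⇒20/4=5, 20 mod 4=0
i=0  r:5+0⇒5  c:2·0+0+0⇒0
row: 0 vs 5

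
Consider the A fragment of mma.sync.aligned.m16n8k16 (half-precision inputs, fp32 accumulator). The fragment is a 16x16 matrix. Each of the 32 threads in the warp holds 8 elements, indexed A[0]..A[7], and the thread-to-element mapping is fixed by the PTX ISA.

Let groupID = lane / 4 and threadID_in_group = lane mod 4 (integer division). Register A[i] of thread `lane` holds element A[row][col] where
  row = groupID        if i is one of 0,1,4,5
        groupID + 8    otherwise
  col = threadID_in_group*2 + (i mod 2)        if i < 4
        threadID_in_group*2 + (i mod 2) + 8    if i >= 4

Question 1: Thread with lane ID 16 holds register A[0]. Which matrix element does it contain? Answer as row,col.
16: grp=4,tig=0
[0] (4+0,0*2+0+0) = (4,0)

4,0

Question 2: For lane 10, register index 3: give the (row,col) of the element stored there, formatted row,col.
10,5

10: gr=2,th=2
[3] (2+8,2*2+1+0) = (10,5)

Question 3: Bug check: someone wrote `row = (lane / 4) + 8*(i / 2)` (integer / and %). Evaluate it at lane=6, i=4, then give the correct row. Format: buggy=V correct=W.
`(lane / 4) + 8*(i / 2)`[6,4]=>17
lane 6=>6/4=1, 6 mod 4=2
i=4  r:1+0=>1  c:2·2+0+8=>12
row: 17 vs 1

buggy=17 correct=1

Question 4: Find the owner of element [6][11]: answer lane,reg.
r=6→G=6,rhi=0  c=11→chi=1,T=1,p=1
L=6*4+1=25  i=1*4+0*2+1=5

25,5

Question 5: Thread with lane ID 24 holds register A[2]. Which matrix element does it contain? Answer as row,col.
14,0

L=24->gid=24>>2=6, tid=24&3=0
[2]->row 6+8=14  col 0·2+0+0=0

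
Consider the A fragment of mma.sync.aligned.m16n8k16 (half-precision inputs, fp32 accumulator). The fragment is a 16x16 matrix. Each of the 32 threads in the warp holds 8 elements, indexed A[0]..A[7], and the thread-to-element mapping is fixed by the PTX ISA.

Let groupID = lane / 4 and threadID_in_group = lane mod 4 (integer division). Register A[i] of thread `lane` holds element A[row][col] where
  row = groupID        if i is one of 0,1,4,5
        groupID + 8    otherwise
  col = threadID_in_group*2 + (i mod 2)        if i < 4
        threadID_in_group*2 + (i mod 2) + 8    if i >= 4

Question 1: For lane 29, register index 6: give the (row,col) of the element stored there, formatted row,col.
15,10

lane 29: g=7 (29/4), t=1 (29%4)
i=6: r=7+8=15, c=1*2+0+8=10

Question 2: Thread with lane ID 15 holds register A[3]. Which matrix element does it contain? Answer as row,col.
15: gid=3,tid=3
[3] (3+8,3*2+1+0) = (11,7)

11,7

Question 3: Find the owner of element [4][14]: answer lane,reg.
r=4→G=4,rhi=0  c=14→chi=1,T=3,p=0
L=4*4+3=19  i=1*4+0*2+0=4

19,4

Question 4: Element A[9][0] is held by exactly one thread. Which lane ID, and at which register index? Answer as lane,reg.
r=9⇒gr=1,Rb=1  c=0⇒Cb=0,th=0,odd=0
L=1*4+0=4  i=0*4+1*2+0=2

4,2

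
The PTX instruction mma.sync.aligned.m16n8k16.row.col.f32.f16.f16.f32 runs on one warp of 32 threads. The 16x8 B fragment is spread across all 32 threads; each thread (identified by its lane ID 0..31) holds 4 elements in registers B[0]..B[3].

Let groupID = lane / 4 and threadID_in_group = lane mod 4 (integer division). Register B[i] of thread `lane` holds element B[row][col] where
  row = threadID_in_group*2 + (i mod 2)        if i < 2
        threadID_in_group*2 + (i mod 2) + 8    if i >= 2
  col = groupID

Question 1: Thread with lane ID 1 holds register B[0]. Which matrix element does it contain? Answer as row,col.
lane 1: g=0 (1/4), t=1 (1%4)
i=0: r=1*2+0+0=2, c=g=0

2,0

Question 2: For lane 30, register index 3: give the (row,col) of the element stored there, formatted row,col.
13,7

30: gr=7,th=2
[3] (2*2+1+8,7) = (13,7)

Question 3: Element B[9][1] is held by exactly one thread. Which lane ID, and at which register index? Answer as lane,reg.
4,3

c=1->g=1  r=9->rb=1,t=0,b0=1
L=1*4+0=4  i=1*2+1=3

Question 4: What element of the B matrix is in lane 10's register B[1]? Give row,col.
5,2

10: G=2,T=2
[1] (2*2+1+0,2) = (5,2)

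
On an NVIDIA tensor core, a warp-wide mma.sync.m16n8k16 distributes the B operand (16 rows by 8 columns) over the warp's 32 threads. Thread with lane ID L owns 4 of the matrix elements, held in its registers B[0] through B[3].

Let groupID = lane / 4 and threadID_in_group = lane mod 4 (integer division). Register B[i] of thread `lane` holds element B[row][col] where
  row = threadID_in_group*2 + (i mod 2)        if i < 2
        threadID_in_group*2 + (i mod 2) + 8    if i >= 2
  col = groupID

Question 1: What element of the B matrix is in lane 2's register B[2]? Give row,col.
12,0

lane 2->2/4=0, 2 mod 4=2
i=2  r:2·2+0+8->12  c:0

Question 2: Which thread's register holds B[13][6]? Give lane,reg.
26,3

c=6->g=6  r=13->rb=1,t=2,b0=1
L=6*4+2=26  i=1*2+1=3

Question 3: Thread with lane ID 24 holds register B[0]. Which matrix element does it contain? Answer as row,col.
L=24=>grp=24>>2=6, tig=24&3=0
[0]=>row 0·2+0+0=0  col grp=6

0,6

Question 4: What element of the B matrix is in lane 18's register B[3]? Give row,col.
13,4

18: gid=4,tid=2
[3] (2*2+1+8,4) = (13,4)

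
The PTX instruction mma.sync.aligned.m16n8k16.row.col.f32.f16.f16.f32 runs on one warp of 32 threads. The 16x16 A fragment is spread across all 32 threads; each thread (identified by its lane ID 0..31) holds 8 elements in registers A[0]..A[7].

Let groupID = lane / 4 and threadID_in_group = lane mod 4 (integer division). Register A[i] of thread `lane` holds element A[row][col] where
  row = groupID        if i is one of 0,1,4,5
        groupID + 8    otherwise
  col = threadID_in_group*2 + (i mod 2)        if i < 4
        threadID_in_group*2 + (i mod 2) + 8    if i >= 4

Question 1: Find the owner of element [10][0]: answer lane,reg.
r: 10->gid=2,r8=1  c: 0->c8=0,tid=0,i&1=0
L=2*4+0=8  i=0*4+1*2+0=2

8,2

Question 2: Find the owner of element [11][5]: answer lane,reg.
r=11⇒gr=3,Rb=1  c=5⇒Cb=0,th=2,odd=1
L=3*4+2=14  i=0*4+1*2+1=3

14,3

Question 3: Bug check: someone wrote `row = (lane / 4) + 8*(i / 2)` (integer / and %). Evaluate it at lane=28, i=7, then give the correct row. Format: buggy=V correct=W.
`(lane / 4) + 8*(i / 2)`[28,7]->31
lane 28: gid=7 (28/4), tid=0 (28%4)
i=7: r=7+8=15, c=0*2+1+8=9
row: 31 vs 15

buggy=31 correct=15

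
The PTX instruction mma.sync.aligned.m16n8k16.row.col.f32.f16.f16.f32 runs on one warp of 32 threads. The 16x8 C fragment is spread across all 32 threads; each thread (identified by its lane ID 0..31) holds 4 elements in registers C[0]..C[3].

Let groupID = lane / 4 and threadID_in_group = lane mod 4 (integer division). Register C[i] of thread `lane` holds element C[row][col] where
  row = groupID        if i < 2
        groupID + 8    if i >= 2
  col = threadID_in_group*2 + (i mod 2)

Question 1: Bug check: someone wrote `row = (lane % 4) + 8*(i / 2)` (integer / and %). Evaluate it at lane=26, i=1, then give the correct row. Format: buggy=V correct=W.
buggy=2 correct=6

`(lane % 4) + 8*(i / 2)`[26,1]=>2
lane 26: grp=6 (26/4), tig=2 (26%4)
i=1: r=6+0=6, c=2*2+1=5
row: 2 vs 6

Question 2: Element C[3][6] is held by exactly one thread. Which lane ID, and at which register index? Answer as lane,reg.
r=3->g=3,rb=0  c=6->t=3,b0=0
L=3*4+3=15  i=0*2+0=0

15,0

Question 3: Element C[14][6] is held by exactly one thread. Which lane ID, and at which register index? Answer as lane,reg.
27,2

r=14→G=6,rhi=1  c=6→T=3,p=0
L=6*4+3=27  i=1*2+0=2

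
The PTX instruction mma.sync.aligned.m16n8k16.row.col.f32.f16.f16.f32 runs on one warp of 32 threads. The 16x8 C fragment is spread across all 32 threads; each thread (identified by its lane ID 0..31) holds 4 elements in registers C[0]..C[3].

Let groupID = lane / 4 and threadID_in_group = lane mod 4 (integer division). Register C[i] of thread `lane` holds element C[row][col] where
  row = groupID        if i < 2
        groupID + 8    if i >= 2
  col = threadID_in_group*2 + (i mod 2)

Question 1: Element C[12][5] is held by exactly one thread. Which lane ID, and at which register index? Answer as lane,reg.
18,3

r: 12->gid=4,r8=1  c: 5->tid=2,i&1=1
L=4*4+2=18  i=1*2+1=3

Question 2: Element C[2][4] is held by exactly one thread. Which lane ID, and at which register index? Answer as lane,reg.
r:2=>grp=2,rB=0  c:4=>tig=2,lo=0
L=2*4+2=10  i=0*2+0=0

10,0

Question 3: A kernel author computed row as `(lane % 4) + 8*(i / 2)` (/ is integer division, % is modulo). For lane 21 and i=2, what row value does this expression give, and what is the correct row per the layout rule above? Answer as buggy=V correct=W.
`(lane % 4) + 8*(i / 2)`[21,2]->9
L=21->gid=21>>2=5, tid=21&3=1
[2]->row 5+8=13  col 1·2+0=2
row: 9 vs 13

buggy=9 correct=13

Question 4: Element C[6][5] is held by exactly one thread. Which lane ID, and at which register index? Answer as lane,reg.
26,1

r=6→G=6,rhi=0  c=5→T=2,p=1
L=6*4+2=26  i=0*2+1=1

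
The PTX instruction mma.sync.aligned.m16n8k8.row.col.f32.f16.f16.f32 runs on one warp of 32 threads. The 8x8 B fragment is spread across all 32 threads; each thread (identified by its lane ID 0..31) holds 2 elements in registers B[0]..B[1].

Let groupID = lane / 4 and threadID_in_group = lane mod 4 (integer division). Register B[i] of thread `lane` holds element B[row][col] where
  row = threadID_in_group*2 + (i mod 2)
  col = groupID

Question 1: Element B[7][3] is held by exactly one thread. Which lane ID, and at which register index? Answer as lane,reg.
15,1

c:3=>grp=3  r:7=>tig=3,lo=1
L=3*4+3=15  i=1=1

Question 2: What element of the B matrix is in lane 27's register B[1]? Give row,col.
7,6

lane 27->27/4=6, 27 mod 4=3
i=1  r:2·3+1->7  c:6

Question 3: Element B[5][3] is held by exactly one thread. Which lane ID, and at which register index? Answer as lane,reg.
c=3->g=3  r=5->t=2,b0=1
L=3*4+2=14  i=1=1

14,1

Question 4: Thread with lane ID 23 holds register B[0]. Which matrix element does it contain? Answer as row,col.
6,5

lane 23->23/4=5, 23 mod 4=3
i=0  r:2·3+0->6  c:5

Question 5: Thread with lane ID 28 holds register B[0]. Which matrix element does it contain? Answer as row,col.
lane 28->28/4=7, 28 mod 4=0
i=0  r:2·0+0->0  c:7

0,7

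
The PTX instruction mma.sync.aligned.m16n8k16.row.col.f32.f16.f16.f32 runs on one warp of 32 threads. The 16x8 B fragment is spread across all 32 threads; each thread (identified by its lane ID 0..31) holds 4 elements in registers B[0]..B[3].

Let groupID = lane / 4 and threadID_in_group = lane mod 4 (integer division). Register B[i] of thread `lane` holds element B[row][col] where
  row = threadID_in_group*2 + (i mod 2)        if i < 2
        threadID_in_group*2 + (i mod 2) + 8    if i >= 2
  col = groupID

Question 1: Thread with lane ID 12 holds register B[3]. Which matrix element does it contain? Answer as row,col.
9,3

L=12->g=12>>2=3, t=12&3=0
[3]->row 0·2+1+8=9  col g=3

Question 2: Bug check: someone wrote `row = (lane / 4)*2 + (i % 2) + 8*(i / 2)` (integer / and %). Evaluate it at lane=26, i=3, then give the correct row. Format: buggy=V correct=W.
`(lane / 4)*2 + (i % 2) + 8*(i / 2)`[26,3]→21
26: G=6,T=2
[3] (2*2+1+8,6) = (13,6)
row: 21 vs 13

buggy=21 correct=13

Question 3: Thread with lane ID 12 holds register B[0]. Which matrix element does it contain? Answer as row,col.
0,3

12: G=3,T=0
[0] (0*2+0+0,3) = (0,3)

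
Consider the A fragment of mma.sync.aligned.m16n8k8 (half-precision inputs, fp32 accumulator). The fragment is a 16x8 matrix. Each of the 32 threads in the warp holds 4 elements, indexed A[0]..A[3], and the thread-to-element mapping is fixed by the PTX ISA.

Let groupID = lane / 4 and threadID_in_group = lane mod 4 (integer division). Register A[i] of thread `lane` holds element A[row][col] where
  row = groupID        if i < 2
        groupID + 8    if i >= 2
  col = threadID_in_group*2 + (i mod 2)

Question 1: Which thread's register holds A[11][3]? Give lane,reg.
13,3

r=11→G=3,rhi=1  c=3→T=1,p=1
L=3*4+1=13  i=1*2+1=3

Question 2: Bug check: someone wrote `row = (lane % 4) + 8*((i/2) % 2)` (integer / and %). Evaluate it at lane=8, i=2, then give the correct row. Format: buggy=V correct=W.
`(lane % 4) + 8*((i/2) % 2)`[8,2]→8
lane 8→8/4=2, 8 mod 4=0
i=2  r:2+8→10  c:2·0+0→0
row: 8 vs 10

buggy=8 correct=10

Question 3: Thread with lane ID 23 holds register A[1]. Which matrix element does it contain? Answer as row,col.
23: g=5,t=3
[1] (5+0,3*2+1) = (5,7)

5,7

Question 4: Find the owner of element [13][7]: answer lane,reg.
r:13=>grp=5,rB=1  c:7=>tig=3,lo=1
L=5*4+3=23  i=1*2+1=3

23,3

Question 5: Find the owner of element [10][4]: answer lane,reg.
r: 10->gid=2,r8=1  c: 4->tid=2,i&1=0
L=2*4+2=10  i=1*2+0=2

10,2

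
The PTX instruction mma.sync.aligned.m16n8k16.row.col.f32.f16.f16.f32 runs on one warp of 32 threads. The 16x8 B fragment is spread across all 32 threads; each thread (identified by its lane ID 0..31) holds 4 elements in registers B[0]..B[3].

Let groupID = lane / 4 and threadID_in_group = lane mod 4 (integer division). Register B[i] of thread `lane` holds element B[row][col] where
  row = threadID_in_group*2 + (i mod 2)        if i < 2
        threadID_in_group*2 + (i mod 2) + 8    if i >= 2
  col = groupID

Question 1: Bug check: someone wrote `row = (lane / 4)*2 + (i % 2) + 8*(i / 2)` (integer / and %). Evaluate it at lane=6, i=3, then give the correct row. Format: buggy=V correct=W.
`(lane / 4)*2 + (i % 2) + 8*(i / 2)`[6,3]->11
lane 6->6/4=1, 6 mod 4=2
i=3  r:2·2+1+8->13  c:1
row: 11 vs 13

buggy=11 correct=13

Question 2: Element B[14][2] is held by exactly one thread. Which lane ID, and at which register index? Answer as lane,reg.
11,2

c=2→G=2  r=14→rhi=1,T=3,p=0
L=2*4+3=11  i=1*2+0=2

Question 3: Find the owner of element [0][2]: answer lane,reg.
c=2⇒gr=2  r=0⇒Rb=0,th=0,odd=0
L=2*4+0=8  i=0*2+0=0

8,0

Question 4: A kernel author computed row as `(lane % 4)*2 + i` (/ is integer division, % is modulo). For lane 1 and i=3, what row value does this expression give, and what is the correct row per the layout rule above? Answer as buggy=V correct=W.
`(lane % 4)*2 + i`[1,3]=>5
L=1=>grp=1>>2=0, tig=1&3=1
[3]=>row 1·2+1+8=11  col grp=0
row: 5 vs 11

buggy=5 correct=11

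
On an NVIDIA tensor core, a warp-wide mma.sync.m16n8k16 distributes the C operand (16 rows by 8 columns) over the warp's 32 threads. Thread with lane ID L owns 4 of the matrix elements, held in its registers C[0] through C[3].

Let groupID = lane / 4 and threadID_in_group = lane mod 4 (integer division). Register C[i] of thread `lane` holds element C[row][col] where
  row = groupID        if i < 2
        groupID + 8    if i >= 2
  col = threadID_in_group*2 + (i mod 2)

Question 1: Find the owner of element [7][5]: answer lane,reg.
30,1

r:7=>grp=7,rB=0  c:5=>tig=2,lo=1
L=7*4+2=30  i=0*2+1=1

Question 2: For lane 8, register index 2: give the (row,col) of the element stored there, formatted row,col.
10,0

lane 8: G=2 (8/4), T=0 (8%4)
i=2: r=2+8=10, c=0*2+0=0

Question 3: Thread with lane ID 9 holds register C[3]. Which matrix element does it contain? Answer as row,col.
9: G=2,T=1
[3] (2+8,1*2+1) = (10,3)

10,3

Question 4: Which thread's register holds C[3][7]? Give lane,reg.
15,1

r=3->g=3,rb=0  c=7->t=3,b0=1
L=3*4+3=15  i=0*2+1=1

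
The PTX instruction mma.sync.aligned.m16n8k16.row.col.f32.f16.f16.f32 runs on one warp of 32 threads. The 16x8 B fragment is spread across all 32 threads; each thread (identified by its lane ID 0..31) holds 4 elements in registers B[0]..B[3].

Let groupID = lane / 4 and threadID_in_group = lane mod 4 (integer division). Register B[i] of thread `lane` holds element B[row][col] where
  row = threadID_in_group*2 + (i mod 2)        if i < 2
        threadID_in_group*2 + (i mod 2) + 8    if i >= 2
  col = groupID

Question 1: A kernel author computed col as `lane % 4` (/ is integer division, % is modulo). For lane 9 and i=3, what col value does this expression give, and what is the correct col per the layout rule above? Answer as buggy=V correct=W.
buggy=1 correct=2

`lane % 4`[9,3]⇒1
lane 9⇒9/4=2, 9 mod 4=1
i=3  r:2·1+1+8⇒11  c:2
col: 1 vs 2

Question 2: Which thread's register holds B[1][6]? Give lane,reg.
24,1

c=6->g=6  r=1->rb=0,t=0,b0=1
L=6*4+0=24  i=0*2+1=1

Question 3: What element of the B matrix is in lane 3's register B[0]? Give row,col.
6,0

lane 3=>3/4=0, 3 mod 4=3
i=0  r:2·3+0+0=>6  c:0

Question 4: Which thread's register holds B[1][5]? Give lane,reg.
c=5→G=5  r=1→rhi=0,T=0,p=1
L=5*4+0=20  i=0*2+1=1

20,1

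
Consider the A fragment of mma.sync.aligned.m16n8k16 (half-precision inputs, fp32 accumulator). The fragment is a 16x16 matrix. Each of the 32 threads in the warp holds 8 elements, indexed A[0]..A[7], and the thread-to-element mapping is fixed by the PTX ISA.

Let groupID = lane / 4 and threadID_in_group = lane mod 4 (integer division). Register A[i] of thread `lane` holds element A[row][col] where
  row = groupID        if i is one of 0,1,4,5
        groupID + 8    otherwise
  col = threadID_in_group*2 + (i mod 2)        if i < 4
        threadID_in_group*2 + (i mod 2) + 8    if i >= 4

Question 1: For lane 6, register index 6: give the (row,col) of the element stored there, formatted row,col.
6: gid=1,tid=2
[6] (1+8,2*2+0+8) = (9,12)

9,12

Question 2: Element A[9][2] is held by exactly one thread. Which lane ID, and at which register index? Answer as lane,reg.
r=9->g=1,rb=1  c=2->cb=0,t=1,b0=0
L=1*4+1=5  i=0*4+1*2+0=2

5,2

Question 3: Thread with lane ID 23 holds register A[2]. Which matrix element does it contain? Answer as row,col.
23: gid=5,tid=3
[2] (5+8,3*2+0+0) = (13,6)

13,6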